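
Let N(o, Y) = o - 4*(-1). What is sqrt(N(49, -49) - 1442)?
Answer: I*sqrt(1389) ≈ 37.269*I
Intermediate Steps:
N(o, Y) = 4 + o (N(o, Y) = o + 4 = 4 + o)
sqrt(N(49, -49) - 1442) = sqrt((4 + 49) - 1442) = sqrt(53 - 1442) = sqrt(-1389) = I*sqrt(1389)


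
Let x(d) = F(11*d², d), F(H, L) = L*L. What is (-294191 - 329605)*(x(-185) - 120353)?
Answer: 53726301888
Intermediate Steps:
F(H, L) = L²
x(d) = d²
(-294191 - 329605)*(x(-185) - 120353) = (-294191 - 329605)*((-185)² - 120353) = -623796*(34225 - 120353) = -623796*(-86128) = 53726301888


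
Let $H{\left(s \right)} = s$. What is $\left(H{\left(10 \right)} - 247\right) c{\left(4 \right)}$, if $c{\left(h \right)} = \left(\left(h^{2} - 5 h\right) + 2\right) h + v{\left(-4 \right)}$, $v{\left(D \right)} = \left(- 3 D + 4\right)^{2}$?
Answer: $-58776$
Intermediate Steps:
$v{\left(D \right)} = \left(4 - 3 D\right)^{2}$
$c{\left(h \right)} = 256 + h \left(2 + h^{2} - 5 h\right)$ ($c{\left(h \right)} = \left(\left(h^{2} - 5 h\right) + 2\right) h + \left(-4 + 3 \left(-4\right)\right)^{2} = \left(2 + h^{2} - 5 h\right) h + \left(-4 - 12\right)^{2} = h \left(2 + h^{2} - 5 h\right) + \left(-16\right)^{2} = h \left(2 + h^{2} - 5 h\right) + 256 = 256 + h \left(2 + h^{2} - 5 h\right)$)
$\left(H{\left(10 \right)} - 247\right) c{\left(4 \right)} = \left(10 - 247\right) \left(256 + 4^{3} - 5 \cdot 4^{2} + 2 \cdot 4\right) = - 237 \left(256 + 64 - 80 + 8\right) = \left(-237\right) 248 = -58776$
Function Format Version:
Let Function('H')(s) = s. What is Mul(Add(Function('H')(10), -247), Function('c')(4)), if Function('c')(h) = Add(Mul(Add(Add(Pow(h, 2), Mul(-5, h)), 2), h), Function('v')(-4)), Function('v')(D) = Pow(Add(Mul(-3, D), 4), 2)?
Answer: -58776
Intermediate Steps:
Function('v')(D) = Pow(Add(4, Mul(-3, D)), 2)
Function('c')(h) = Add(256, Mul(h, Add(2, Pow(h, 2), Mul(-5, h)))) (Function('c')(h) = Add(Mul(Add(Add(Pow(h, 2), Mul(-5, h)), 2), h), Pow(Add(-4, Mul(3, -4)), 2)) = Add(Mul(Add(2, Pow(h, 2), Mul(-5, h)), h), Pow(Add(-4, -12), 2)) = Add(Mul(h, Add(2, Pow(h, 2), Mul(-5, h))), Pow(-16, 2)) = Add(Mul(h, Add(2, Pow(h, 2), Mul(-5, h))), 256) = Add(256, Mul(h, Add(2, Pow(h, 2), Mul(-5, h)))))
Mul(Add(Function('H')(10), -247), Function('c')(4)) = Mul(Add(10, -247), Add(256, Pow(4, 3), Mul(-5, Pow(4, 2)), Mul(2, 4))) = Mul(-237, Add(256, 64, Mul(-5, 16), 8)) = Mul(-237, Add(256, 64, -80, 8)) = Mul(-237, 248) = -58776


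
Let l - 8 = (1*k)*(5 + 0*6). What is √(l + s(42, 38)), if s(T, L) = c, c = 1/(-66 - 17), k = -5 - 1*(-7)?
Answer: √123919/83 ≈ 4.2412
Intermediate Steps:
k = 2 (k = -5 + 7 = 2)
c = -1/83 (c = 1/(-83) = -1/83 ≈ -0.012048)
l = 18 (l = 8 + (1*2)*(5 + 0*6) = 8 + 2*(5 + 0) = 8 + 2*5 = 8 + 10 = 18)
s(T, L) = -1/83
√(l + s(42, 38)) = √(18 - 1/83) = √(1493/83) = √123919/83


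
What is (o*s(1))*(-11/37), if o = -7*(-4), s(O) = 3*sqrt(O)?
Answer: -924/37 ≈ -24.973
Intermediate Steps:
o = 28
(o*s(1))*(-11/37) = (28*(3*sqrt(1)))*(-11/37) = (28*(3*1))*(-11*1/37) = (28*3)*(-11/37) = 84*(-11/37) = -924/37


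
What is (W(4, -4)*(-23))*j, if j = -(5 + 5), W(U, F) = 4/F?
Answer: -230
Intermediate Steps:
j = -10 (j = -1*10 = -10)
(W(4, -4)*(-23))*j = ((4/(-4))*(-23))*(-10) = ((4*(-¼))*(-23))*(-10) = -1*(-23)*(-10) = 23*(-10) = -230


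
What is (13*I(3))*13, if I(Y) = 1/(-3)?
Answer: -169/3 ≈ -56.333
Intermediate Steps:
I(Y) = -⅓
(13*I(3))*13 = (13*(-⅓))*13 = -13/3*13 = -169/3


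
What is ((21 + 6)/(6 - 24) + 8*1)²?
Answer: 169/4 ≈ 42.250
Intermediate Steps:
((21 + 6)/(6 - 24) + 8*1)² = (27/(-18) + 8)² = (27*(-1/18) + 8)² = (-3/2 + 8)² = (13/2)² = 169/4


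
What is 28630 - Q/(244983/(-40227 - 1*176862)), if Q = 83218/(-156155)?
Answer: 365077252112516/12751773455 ≈ 28630.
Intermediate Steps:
Q = -83218/156155 (Q = 83218*(-1/156155) = -83218/156155 ≈ -0.53292)
28630 - Q/(244983/(-40227 - 1*176862)) = 28630 - (-83218)/(156155*(244983/(-40227 - 1*176862))) = 28630 - (-83218)/(156155*(244983/(-40227 - 176862))) = 28630 - (-83218)/(156155*(244983/(-217089))) = 28630 - (-83218)/(156155*(244983*(-1/217089))) = 28630 - (-83218)/(156155*(-81661/72363)) = 28630 - (-83218)*(-72363)/(156155*81661) = 28630 - 1*6021904134/12751773455 = 28630 - 6021904134/12751773455 = 365077252112516/12751773455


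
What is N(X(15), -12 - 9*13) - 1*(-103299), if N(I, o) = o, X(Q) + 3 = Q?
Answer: 103170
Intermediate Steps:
X(Q) = -3 + Q
N(X(15), -12 - 9*13) - 1*(-103299) = (-12 - 9*13) - 1*(-103299) = (-12 - 117) + 103299 = -129 + 103299 = 103170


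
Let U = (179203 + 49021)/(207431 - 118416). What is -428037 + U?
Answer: -38101485331/89015 ≈ -4.2803e+5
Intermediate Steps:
U = 228224/89015 ≈ 2.5639
-428037 + U = -428037 + 228224/89015 = -38101485331/89015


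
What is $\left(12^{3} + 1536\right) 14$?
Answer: $45696$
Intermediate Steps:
$\left(12^{3} + 1536\right) 14 = \left(1728 + 1536\right) 14 = 3264 \cdot 14 = 45696$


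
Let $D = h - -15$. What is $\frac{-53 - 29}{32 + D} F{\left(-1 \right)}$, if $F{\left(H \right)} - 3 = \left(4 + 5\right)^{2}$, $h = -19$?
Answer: $-246$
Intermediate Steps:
$D = -4$ ($D = -19 - -15 = -19 + 15 = -4$)
$F{\left(H \right)} = 84$ ($F{\left(H \right)} = 3 + \left(4 + 5\right)^{2} = 3 + 9^{2} = 3 + 81 = 84$)
$\frac{-53 - 29}{32 + D} F{\left(-1 \right)} = \frac{-53 - 29}{32 - 4} \cdot 84 = - \frac{82}{28} \cdot 84 = \left(-82\right) \frac{1}{28} \cdot 84 = \left(- \frac{41}{14}\right) 84 = -246$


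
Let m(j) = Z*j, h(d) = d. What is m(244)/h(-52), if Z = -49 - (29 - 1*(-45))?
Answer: 7503/13 ≈ 577.15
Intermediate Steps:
Z = -123 (Z = -49 - (29 + 45) = -49 - 1*74 = -49 - 74 = -123)
m(j) = -123*j
m(244)/h(-52) = -123*244/(-52) = -30012*(-1/52) = 7503/13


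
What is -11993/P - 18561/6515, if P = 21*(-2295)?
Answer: -32656520/12559617 ≈ -2.6001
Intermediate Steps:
P = -48195
-11993/P - 18561/6515 = -11993/(-48195) - 18561/6515 = -11993*(-1/48195) - 18561*1/6515 = 11993/48195 - 18561/6515 = -32656520/12559617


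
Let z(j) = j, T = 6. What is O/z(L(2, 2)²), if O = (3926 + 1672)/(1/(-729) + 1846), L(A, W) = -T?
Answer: 226719/2691466 ≈ 0.084236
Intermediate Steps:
L(A, W) = -6 (L(A, W) = -1*6 = -6)
O = 4080942/1345733 (O = 5598/(-1/729 + 1846) = 5598/(1345733/729) = 5598*(729/1345733) = 4080942/1345733 ≈ 3.0325)
O/z(L(2, 2)²) = 4080942/(1345733*((-6)²)) = (4080942/1345733)/36 = (4080942/1345733)*(1/36) = 226719/2691466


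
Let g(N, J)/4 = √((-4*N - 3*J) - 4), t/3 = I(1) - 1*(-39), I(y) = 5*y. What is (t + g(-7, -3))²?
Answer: 17952 + 1056*√33 ≈ 24018.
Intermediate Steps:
t = 132 (t = 3*(5*1 - 1*(-39)) = 3*(5 + 39) = 3*44 = 132)
g(N, J) = 4*√(-4 - 4*N - 3*J) (g(N, J) = 4*√((-4*N - 3*J) - 4) = 4*√(-4 - 4*N - 3*J))
(t + g(-7, -3))² = (132 + 4*√(-4 - 4*(-7) - 3*(-3)))² = (132 + 4*√(-4 + 28 + 9))² = (132 + 4*√33)²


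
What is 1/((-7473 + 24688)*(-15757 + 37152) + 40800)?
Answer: 1/368355725 ≈ 2.7148e-9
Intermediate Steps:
1/((-7473 + 24688)*(-15757 + 37152) + 40800) = 1/(17215*21395 + 40800) = 1/(368314925 + 40800) = 1/368355725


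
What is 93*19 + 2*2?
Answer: 1771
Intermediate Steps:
93*19 + 2*2 = 1767 + 4 = 1771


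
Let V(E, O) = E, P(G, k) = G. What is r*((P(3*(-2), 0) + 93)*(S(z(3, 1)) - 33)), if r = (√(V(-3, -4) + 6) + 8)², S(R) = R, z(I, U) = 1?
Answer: -186528 - 44544*√3 ≈ -2.6368e+5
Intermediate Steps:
r = (8 + √3)² (r = (√(-3 + 6) + 8)² = (√3 + 8)² = (8 + √3)² ≈ 94.713)
r*((P(3*(-2), 0) + 93)*(S(z(3, 1)) - 33)) = (8 + √3)²*((3*(-2) + 93)*(1 - 33)) = (8 + √3)²*((-6 + 93)*(-32)) = (8 + √3)²*(87*(-32)) = (8 + √3)²*(-2784) = -2784*(8 + √3)²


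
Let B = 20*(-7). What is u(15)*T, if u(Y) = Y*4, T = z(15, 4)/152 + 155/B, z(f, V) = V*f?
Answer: -5685/133 ≈ -42.744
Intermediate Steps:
B = -140
T = -379/532 (T = (4*15)/152 + 155/(-140) = 60*(1/152) + 155*(-1/140) = 15/38 - 31/28 = -379/532 ≈ -0.71241)
u(Y) = 4*Y
u(15)*T = (4*15)*(-379/532) = 60*(-379/532) = -5685/133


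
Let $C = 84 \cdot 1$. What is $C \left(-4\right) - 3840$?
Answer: $-4176$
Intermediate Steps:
$C = 84$
$C \left(-4\right) - 3840 = 84 \left(-4\right) - 3840 = -336 - 3840 = -4176$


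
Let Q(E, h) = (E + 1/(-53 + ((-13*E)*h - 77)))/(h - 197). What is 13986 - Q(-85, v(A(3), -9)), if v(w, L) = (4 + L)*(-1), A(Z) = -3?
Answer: 2414466611/172640 ≈ 13986.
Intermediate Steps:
v(w, L) = -4 - L
Q(E, h) = (E + 1/(-130 - 13*E*h))/(-197 + h) (Q(E, h) = (E + 1/(-53 + (-13*E*h - 77)))/(-197 + h) = (E + 1/(-53 + (-77 - 13*E*h)))/(-197 + h) = (E + 1/(-130 - 13*E*h))/(-197 + h))
13986 - Q(-85, v(A(3), -9)) = 13986 - (-1/13 + 10*(-85) + (-4 - 1*(-9))*(-85)²)/(-1970 + 10*(-4 - 1*(-9)) - 85*(-4 - 1*(-9))² - 197*(-85)*(-4 - 1*(-9))) = 13986 - (-1/13 - 850 + (-4 + 9)*7225)/(-1970 + 10*(-4 + 9) - 85*(-4 + 9)² - 197*(-85)*(-4 + 9)) = 13986 - (-1/13 - 850 + 5*7225)/(-1970 + 10*5 - 85*5² - 197*(-85)*5) = 13986 - (-1/13 - 850 + 36125)/(-1970 + 50 - 85*25 + 83725) = 13986 - 458574/((-1970 + 50 - 2125 + 83725)*13) = 13986 - 458574/(79680*13) = 13986 - 1*76429/172640 = 13986 - 76429/172640 = 2414466611/172640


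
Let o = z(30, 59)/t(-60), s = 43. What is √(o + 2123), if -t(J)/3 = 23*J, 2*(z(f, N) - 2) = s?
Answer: √4043052010/1380 ≈ 46.076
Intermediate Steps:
z(f, N) = 47/2 (z(f, N) = 2 + (½)*43 = 2 + 43/2 = 47/2)
t(J) = -69*J
o = 47/8280 (o = 47/(2*((-69*(-60)))) = (47/2)/4140 = (47/2)*(1/4140) = 47/8280 ≈ 0.0056763)
√(o + 2123) = √(47/8280 + 2123) = √(17578487/8280) = √4043052010/1380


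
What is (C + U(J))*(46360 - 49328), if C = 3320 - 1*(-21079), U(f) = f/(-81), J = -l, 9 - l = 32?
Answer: -5865646528/81 ≈ -7.2415e+7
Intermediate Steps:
l = -23 (l = 9 - 1*32 = 9 - 32 = -23)
J = 23 (J = -1*(-23) = 23)
U(f) = -f/81 (U(f) = f*(-1/81) = -f/81)
C = 24399 (C = 3320 + 21079 = 24399)
(C + U(J))*(46360 - 49328) = (24399 - 1/81*23)*(46360 - 49328) = (24399 - 23/81)*(-2968) = (1976296/81)*(-2968) = -5865646528/81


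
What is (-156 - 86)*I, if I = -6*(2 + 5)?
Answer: 10164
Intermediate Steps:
I = -42 (I = -6*7 = -42)
(-156 - 86)*I = (-156 - 86)*(-42) = -242*(-42) = 10164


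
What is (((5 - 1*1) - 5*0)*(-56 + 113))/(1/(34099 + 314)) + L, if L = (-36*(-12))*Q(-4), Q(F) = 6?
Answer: 7848756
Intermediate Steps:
L = 2592 (L = -36*(-12)*6 = 432*6 = 2592)
(((5 - 1*1) - 5*0)*(-56 + 113))/(1/(34099 + 314)) + L = (((5 - 1*1) - 5*0)*(-56 + 113))/(1/(34099 + 314)) + 2592 = (((5 - 1) + 0)*57)/(1/34413) + 2592 = ((4 + 0)*57)/(1/34413) + 2592 = (4*57)*34413 + 2592 = 228*34413 + 2592 = 7846164 + 2592 = 7848756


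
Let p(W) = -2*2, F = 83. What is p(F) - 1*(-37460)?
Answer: 37456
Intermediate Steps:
p(W) = -4
p(F) - 1*(-37460) = -4 - 1*(-37460) = -4 + 37460 = 37456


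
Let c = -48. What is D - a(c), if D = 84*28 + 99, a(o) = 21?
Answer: 2430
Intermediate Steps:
D = 2451 (D = 2352 + 99 = 2451)
D - a(c) = 2451 - 1*21 = 2451 - 21 = 2430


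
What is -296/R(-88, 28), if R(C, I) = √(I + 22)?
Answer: -148*√2/5 ≈ -41.861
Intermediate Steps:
R(C, I) = √(22 + I)
-296/R(-88, 28) = -296/√(22 + 28) = -296*√2/10 = -148*√2/5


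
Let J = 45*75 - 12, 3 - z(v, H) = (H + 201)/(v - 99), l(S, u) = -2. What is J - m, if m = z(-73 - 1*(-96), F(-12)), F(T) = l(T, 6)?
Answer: 255161/76 ≈ 3357.4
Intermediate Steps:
F(T) = -2
z(v, H) = 3 - (201 + H)/(-99 + v) (z(v, H) = 3 - (H + 201)/(v - 99) = 3 - (201 + H)/(-99 + v))
m = 427/76 (m = (-498 - 1*(-2) + 3*(-73 - 1*(-96)))/(-99 + (-73 - 1*(-96))) = (-498 + 2 + 3*(-73 + 96))/(-99 + (-73 + 96)) = (-498 + 2 + 3*23)/(-99 + 23) = (-498 + 2 + 69)/(-76) = -1/76*(-427) = 427/76 ≈ 5.6184)
J = 3363 (J = 3375 - 12 = 3363)
J - m = 3363 - 1*427/76 = 3363 - 427/76 = 255161/76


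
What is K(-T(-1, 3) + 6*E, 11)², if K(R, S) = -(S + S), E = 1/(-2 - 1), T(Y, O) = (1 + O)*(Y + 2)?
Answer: 484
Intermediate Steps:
T(Y, O) = (1 + O)*(2 + Y)
E = -⅓ (E = 1/(-3) = -⅓ ≈ -0.33333)
K(R, S) = -2*S
K(-T(-1, 3) + 6*E, 11)² = (-2*11)² = (-22)² = 484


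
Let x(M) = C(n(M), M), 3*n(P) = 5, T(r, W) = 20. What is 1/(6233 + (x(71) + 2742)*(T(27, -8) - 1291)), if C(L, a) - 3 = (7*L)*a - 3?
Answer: -3/13594982 ≈ -2.2067e-7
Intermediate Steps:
n(P) = 5/3 (n(P) = (⅓)*5 = 5/3)
C(L, a) = 7*L*a (C(L, a) = 3 + ((7*L)*a - 3) = 3 + (7*L*a - 3) = 3 + (-3 + 7*L*a) = 7*L*a)
x(M) = 35*M/3 (x(M) = 7*(5/3)*M = 35*M/3)
1/(6233 + (x(71) + 2742)*(T(27, -8) - 1291)) = 1/(6233 + ((35/3)*71 + 2742)*(20 - 1291)) = 1/(6233 + (2485/3 + 2742)*(-1271)) = 1/(6233 + (10711/3)*(-1271)) = 1/(6233 - 13613681/3) = 1/(-13594982/3) = -3/13594982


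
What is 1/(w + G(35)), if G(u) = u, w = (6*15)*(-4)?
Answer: -1/325 ≈ -0.0030769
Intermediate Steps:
w = -360 (w = 90*(-4) = -360)
1/(w + G(35)) = 1/(-360 + 35) = 1/(-325) = -1/325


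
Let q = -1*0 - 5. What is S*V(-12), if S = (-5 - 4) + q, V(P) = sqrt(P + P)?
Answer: -28*I*sqrt(6) ≈ -68.586*I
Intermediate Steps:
V(P) = sqrt(2)*sqrt(P) (V(P) = sqrt(2*P) = sqrt(2)*sqrt(P))
q = -5 (q = 0 - 5 = -5)
S = -14 (S = (-5 - 4) - 5 = -9 - 5 = -14)
S*V(-12) = -14*sqrt(2)*sqrt(-12) = -14*sqrt(2)*2*I*sqrt(3) = -28*I*sqrt(6)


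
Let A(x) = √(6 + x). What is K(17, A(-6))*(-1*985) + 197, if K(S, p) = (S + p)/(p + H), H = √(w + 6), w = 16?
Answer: 197 - 16745*√22/22 ≈ -3373.0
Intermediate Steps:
H = √22 (H = √(16 + 6) = √22 ≈ 4.6904)
K(S, p) = (S + p)/(p + √22)
K(17, A(-6))*(-1*985) + 197 = ((17 + √(6 - 6))/(√(6 - 6) + √22))*(-1*985) + 197 = ((17 + √0)/(√0 + √22))*(-985) + 197 = ((17 + 0)/(0 + √22))*(-985) + 197 = (17/√22)*(-985) + 197 = ((√22/22)*17)*(-985) + 197 = (17*√22/22)*(-985) + 197 = -16745*√22/22 + 197 = 197 - 16745*√22/22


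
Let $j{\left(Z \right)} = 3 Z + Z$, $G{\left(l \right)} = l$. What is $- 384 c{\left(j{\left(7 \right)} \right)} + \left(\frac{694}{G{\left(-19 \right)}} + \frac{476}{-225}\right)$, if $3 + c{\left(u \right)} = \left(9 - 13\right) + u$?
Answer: $- \frac{34638794}{4275} \approx -8102.6$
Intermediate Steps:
$j{\left(Z \right)} = 4 Z$
$c{\left(u \right)} = -7 + u$ ($c{\left(u \right)} = -3 + \left(\left(9 - 13\right) + u\right) = -3 + \left(-4 + u\right) = -7 + u$)
$- 384 c{\left(j{\left(7 \right)} \right)} + \left(\frac{694}{G{\left(-19 \right)}} + \frac{476}{-225}\right) = - 384 \left(-7 + 4 \cdot 7\right) + \left(\frac{694}{-19} + \frac{476}{-225}\right) = - 384 \left(-7 + 28\right) + \left(694 \left(- \frac{1}{19}\right) + 476 \left(- \frac{1}{225}\right)\right) = \left(-384\right) 21 - \frac{165194}{4275} = -8064 - \frac{165194}{4275} = - \frac{34638794}{4275}$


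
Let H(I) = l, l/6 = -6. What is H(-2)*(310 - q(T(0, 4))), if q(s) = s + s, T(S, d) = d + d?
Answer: -10584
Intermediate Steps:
T(S, d) = 2*d
q(s) = 2*s
l = -36 (l = 6*(-6) = -36)
H(I) = -36
H(-2)*(310 - q(T(0, 4))) = -36*(310 - 2*2*4) = -36*(310 - 2*8) = -36*(310 - 1*16) = -36*(310 - 16) = -36*294 = -10584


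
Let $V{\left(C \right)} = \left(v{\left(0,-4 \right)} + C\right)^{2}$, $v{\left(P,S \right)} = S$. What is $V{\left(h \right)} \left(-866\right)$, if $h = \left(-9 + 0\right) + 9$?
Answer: $-13856$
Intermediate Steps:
$h = 0$ ($h = -9 + 9 = 0$)
$V{\left(C \right)} = \left(-4 + C\right)^{2}$
$V{\left(h \right)} \left(-866\right) = \left(-4 + 0\right)^{2} \left(-866\right) = \left(-4\right)^{2} \left(-866\right) = 16 \left(-866\right) = -13856$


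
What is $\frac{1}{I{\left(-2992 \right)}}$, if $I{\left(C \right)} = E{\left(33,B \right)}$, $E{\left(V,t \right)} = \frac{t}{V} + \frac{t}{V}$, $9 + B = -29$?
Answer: $- \frac{33}{76} \approx -0.43421$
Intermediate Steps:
$B = -38$ ($B = -9 - 29 = -38$)
$E{\left(V,t \right)} = \frac{2 t}{V}$
$I{\left(C \right)} = - \frac{76}{33}$ ($I{\left(C \right)} = 2 \left(-38\right) \frac{1}{33} = - \frac{76}{33}$)
$\frac{1}{I{\left(-2992 \right)}} = \frac{1}{- \frac{76}{33}} = - \frac{33}{76}$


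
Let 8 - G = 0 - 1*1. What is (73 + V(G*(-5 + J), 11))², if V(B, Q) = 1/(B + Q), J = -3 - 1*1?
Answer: 26101881/4900 ≈ 5326.9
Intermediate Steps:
J = -4 (J = -3 - 1 = -4)
G = 9 (G = 8 - (0 - 1*1) = 8 - (0 - 1) = 8 - 1*(-1) = 8 + 1 = 9)
(73 + V(G*(-5 + J), 11))² = (73 + 1/(9*(-5 - 4) + 11))² = (73 + 1/(9*(-9) + 11))² = (73 + 1/(-81 + 11))² = (73 + 1/(-70))² = (73 - 1/70)² = (5109/70)² = 26101881/4900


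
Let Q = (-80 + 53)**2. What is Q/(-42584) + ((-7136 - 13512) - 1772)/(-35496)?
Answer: 116107087/188945208 ≈ 0.61450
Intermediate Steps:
Q = 729 (Q = (-27)**2 = 729)
Q/(-42584) + ((-7136 - 13512) - 1772)/(-35496) = 729/(-42584) + ((-7136 - 13512) - 1772)/(-35496) = 729*(-1/42584) + (-20648 - 1772)*(-1/35496) = -729/42584 - 22420*(-1/35496) = -729/42584 + 5605/8874 = 116107087/188945208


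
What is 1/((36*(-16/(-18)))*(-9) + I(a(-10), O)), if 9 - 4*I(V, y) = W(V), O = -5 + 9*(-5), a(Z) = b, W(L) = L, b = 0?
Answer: -4/1143 ≈ -0.0034996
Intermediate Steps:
a(Z) = 0
O = -50 (O = -5 - 45 = -50)
I(V, y) = 9/4 - V/4
1/((36*(-16/(-18)))*(-9) + I(a(-10), O)) = 1/((36*(-16/(-18)))*(-9) + (9/4 - ¼*0)) = 1/((36*(-16*(-1/18)))*(-9) + (9/4 + 0)) = 1/((36*(8/9))*(-9) + 9/4) = 1/(32*(-9) + 9/4) = 1/(-288 + 9/4) = 1/(-1143/4) = -4/1143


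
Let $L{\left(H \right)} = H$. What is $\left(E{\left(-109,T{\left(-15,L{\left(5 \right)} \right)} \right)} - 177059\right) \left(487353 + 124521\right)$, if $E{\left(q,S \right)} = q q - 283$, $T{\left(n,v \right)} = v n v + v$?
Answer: $-101241283914$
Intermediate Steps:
$T{\left(n,v \right)} = v + n v^{2}$ ($T{\left(n,v \right)} = n v v + v = n v^{2} + v = v + n v^{2}$)
$E{\left(q,S \right)} = -283 + q^{2}$ ($E{\left(q,S \right)} = q^{2} - 283 = -283 + q^{2}$)
$\left(E{\left(-109,T{\left(-15,L{\left(5 \right)} \right)} \right)} - 177059\right) \left(487353 + 124521\right) = \left(\left(-283 + \left(-109\right)^{2}\right) - 177059\right) \left(487353 + 124521\right) = \left(\left(-283 + 11881\right) - 177059\right) 611874 = \left(11598 - 177059\right) 611874 = \left(-165461\right) 611874 = -101241283914$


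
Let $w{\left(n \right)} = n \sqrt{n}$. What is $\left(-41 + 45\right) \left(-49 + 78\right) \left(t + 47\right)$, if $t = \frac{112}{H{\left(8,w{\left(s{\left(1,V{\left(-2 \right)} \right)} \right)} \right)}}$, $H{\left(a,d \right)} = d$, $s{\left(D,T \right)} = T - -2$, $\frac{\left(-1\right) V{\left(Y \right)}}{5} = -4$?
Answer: $5452 + \frac{3248 \sqrt{22}}{121} \approx 5577.9$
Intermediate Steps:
$V{\left(Y \right)} = 20$ ($V{\left(Y \right)} = \left(-5\right) \left(-4\right) = 20$)
$s{\left(D,T \right)} = 2 + T$ ($s{\left(D,T \right)} = T + 2 = 2 + T$)
$w{\left(n \right)} = n^{\frac{3}{2}}$
$t = \frac{28 \sqrt{22}}{121}$ ($t = \frac{112}{\left(2 + 20\right)^{\frac{3}{2}}} = \frac{112}{22^{\frac{3}{2}}} = \frac{112}{22 \sqrt{22}} = 112 \frac{\sqrt{22}}{484} = \frac{28 \sqrt{22}}{121} \approx 1.0854$)
$\left(-41 + 45\right) \left(-49 + 78\right) \left(t + 47\right) = \left(-41 + 45\right) \left(-49 + 78\right) \left(\frac{28 \sqrt{22}}{121} + 47\right) = 4 \cdot 29 \left(47 + \frac{28 \sqrt{22}}{121}\right) = 116 \left(47 + \frac{28 \sqrt{22}}{121}\right) = 5452 + \frac{3248 \sqrt{22}}{121}$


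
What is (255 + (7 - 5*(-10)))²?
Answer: 97344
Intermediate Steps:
(255 + (7 - 5*(-10)))² = (255 + (7 + 50))² = (255 + 57)² = 312² = 97344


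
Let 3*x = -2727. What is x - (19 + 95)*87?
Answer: -10827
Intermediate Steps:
x = -909 (x = (⅓)*(-2727) = -909)
x - (19 + 95)*87 = -909 - (19 + 95)*87 = -909 - 114*87 = -909 - 1*9918 = -909 - 9918 = -10827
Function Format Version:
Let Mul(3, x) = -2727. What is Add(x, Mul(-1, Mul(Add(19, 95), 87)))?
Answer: -10827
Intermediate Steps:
x = -909 (x = Mul(Rational(1, 3), -2727) = -909)
Add(x, Mul(-1, Mul(Add(19, 95), 87))) = Add(-909, Mul(-1, Mul(Add(19, 95), 87))) = Add(-909, Mul(-1, Mul(114, 87))) = Add(-909, Mul(-1, 9918)) = Add(-909, -9918) = -10827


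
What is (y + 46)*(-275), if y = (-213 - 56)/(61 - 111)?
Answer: -28259/2 ≈ -14130.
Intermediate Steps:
y = 269/50 (y = -269/(-50) = -269*(-1/50) = 269/50 ≈ 5.3800)
(y + 46)*(-275) = (269/50 + 46)*(-275) = (2569/50)*(-275) = -28259/2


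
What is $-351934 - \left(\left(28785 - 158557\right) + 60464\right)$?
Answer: $-282626$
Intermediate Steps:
$-351934 - \left(\left(28785 - 158557\right) + 60464\right) = -351934 - \left(-129772 + 60464\right) = -351934 - -69308 = -351934 + 69308 = -282626$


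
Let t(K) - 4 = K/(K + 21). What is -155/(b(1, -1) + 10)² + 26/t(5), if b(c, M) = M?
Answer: 37861/8829 ≈ 4.2883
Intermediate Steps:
t(K) = 4 + K/(21 + K) (t(K) = 4 + K/(K + 21) = 4 + K/(21 + K))
-155/(b(1, -1) + 10)² + 26/t(5) = -155/(-1 + 10)² + 26/(((84 + 5*5)/(21 + 5))) = -155/(9²) + 26/(((84 + 25)/26)) = -155/81 + 26/(((1/26)*109)) = -155*1/81 + 26/(109/26) = -155/81 + 26*(26/109) = -155/81 + 676/109 = 37861/8829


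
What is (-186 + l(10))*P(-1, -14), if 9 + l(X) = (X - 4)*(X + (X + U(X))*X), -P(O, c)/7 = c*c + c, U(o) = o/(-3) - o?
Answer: 426790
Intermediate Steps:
U(o) = -4*o/3 (U(o) = o*(-1/3) - o = -o/3 - o = -4*o/3)
P(O, c) = -7*c - 7*c**2 (P(O, c) = -7*(c*c + c) = -7*(c**2 + c) = -7*(c + c**2) = -7*c - 7*c**2)
l(X) = -9 + (-4 + X)*(X - X**2/3) (l(X) = -9 + (X - 4)*(X + (X - 4*X/3)*X) = -9 + (-4 + X)*(X + (-X/3)*X) = -9 + (-4 + X)*(X - X**2/3))
(-186 + l(10))*P(-1, -14) = (-186 + (-9 - 4*10 - 1/3*10**3 + (7/3)*10**2))*(-7*(-14)*(1 - 14)) = (-186 + (-9 - 40 - 1/3*1000 + (7/3)*100))*(-7*(-14)*(-13)) = (-186 + (-9 - 40 - 1000/3 + 700/3))*(-1274) = (-186 - 149)*(-1274) = -335*(-1274) = 426790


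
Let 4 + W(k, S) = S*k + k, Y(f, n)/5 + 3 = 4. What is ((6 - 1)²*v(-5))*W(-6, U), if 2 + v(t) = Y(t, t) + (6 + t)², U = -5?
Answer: 2000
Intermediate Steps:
Y(f, n) = 5 (Y(f, n) = -15 + 5*4 = -15 + 20 = 5)
W(k, S) = -4 + k + S*k (W(k, S) = -4 + (S*k + k) = -4 + (k + S*k) = -4 + k + S*k)
v(t) = 3 + (6 + t)² (v(t) = -2 + (5 + (6 + t)²) = 3 + (6 + t)²)
((6 - 1)²*v(-5))*W(-6, U) = ((6 - 1)²*(3 + (6 - 5)²))*(-4 - 6 - 5*(-6)) = (5²*(3 + 1²))*(-4 - 6 + 30) = (25*(3 + 1))*20 = (25*4)*20 = 100*20 = 2000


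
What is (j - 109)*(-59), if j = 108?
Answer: 59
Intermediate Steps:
(j - 109)*(-59) = (108 - 109)*(-59) = -1*(-59) = 59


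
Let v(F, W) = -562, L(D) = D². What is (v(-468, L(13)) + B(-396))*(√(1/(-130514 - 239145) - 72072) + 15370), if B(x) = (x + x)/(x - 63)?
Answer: -439182380/51 - 28574*I*√9848478532493891/18852609 ≈ -8.6114e+6 - 1.5041e+5*I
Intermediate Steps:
B(x) = 2*x/(-63 + x) (B(x) = (2*x)/(-63 + x) = 2*x/(-63 + x))
(v(-468, L(13)) + B(-396))*(√(1/(-130514 - 239145) - 72072) + 15370) = (-562 + 2*(-396)/(-63 - 396))*(√(1/(-130514 - 239145) - 72072) + 15370) = (-562 + 2*(-396)/(-459))*(√(1/(-369659) - 72072) + 15370) = (-562 + 2*(-396)*(-1/459))*(√(-1/369659 - 72072) + 15370) = (-562 + 88/51)*(√(-26642063449/369659) + 15370) = -28574*(I*√9848478532493891/369659 + 15370)/51 = -28574*(15370 + I*√9848478532493891/369659)/51 = -439182380/51 - 28574*I*√9848478532493891/18852609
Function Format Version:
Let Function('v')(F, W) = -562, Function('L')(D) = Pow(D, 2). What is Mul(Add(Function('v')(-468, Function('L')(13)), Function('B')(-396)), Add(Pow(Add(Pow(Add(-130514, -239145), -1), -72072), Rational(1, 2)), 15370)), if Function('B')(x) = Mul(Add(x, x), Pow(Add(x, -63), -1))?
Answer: Add(Rational(-439182380, 51), Mul(Rational(-28574, 18852609), I, Pow(9848478532493891, Rational(1, 2)))) ≈ Add(-8.6114e+6, Mul(-1.5041e+5, I))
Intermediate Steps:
Function('B')(x) = Mul(2, x, Pow(Add(-63, x), -1)) (Function('B')(x) = Mul(Mul(2, x), Pow(Add(-63, x), -1)) = Mul(2, x, Pow(Add(-63, x), -1)))
Mul(Add(Function('v')(-468, Function('L')(13)), Function('B')(-396)), Add(Pow(Add(Pow(Add(-130514, -239145), -1), -72072), Rational(1, 2)), 15370)) = Mul(Add(-562, Mul(2, -396, Pow(Add(-63, -396), -1))), Add(Pow(Add(Pow(Add(-130514, -239145), -1), -72072), Rational(1, 2)), 15370)) = Mul(Add(-562, Mul(2, -396, Pow(-459, -1))), Add(Pow(Add(Pow(-369659, -1), -72072), Rational(1, 2)), 15370)) = Mul(Add(-562, Mul(2, -396, Rational(-1, 459))), Add(Pow(Add(Rational(-1, 369659), -72072), Rational(1, 2)), 15370)) = Mul(Add(-562, Rational(88, 51)), Add(Pow(Rational(-26642063449, 369659), Rational(1, 2)), 15370)) = Mul(Rational(-28574, 51), Add(Mul(Rational(1, 369659), I, Pow(9848478532493891, Rational(1, 2))), 15370)) = Mul(Rational(-28574, 51), Add(15370, Mul(Rational(1, 369659), I, Pow(9848478532493891, Rational(1, 2))))) = Add(Rational(-439182380, 51), Mul(Rational(-28574, 18852609), I, Pow(9848478532493891, Rational(1, 2))))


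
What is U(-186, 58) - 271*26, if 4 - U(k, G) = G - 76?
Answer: -7024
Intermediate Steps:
U(k, G) = 80 - G (U(k, G) = 4 - (G - 76) = 4 - (-76 + G) = 4 + (76 - G) = 80 - G)
U(-186, 58) - 271*26 = (80 - 1*58) - 271*26 = (80 - 58) - 1*7046 = 22 - 7046 = -7024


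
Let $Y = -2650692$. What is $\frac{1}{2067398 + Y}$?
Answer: $- \frac{1}{583294} \approx -1.7144 \cdot 10^{-6}$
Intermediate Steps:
$\frac{1}{2067398 + Y} = \frac{1}{2067398 - 2650692} = \frac{1}{-583294} = - \frac{1}{583294}$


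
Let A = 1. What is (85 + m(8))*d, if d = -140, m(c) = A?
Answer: -12040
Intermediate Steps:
m(c) = 1
(85 + m(8))*d = (85 + 1)*(-140) = 86*(-140) = -12040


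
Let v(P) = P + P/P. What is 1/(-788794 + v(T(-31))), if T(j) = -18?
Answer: -1/788811 ≈ -1.2677e-6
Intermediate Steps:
v(P) = 1 + P (v(P) = P + 1 = 1 + P)
1/(-788794 + v(T(-31))) = 1/(-788794 + (1 - 18)) = 1/(-788794 - 17) = 1/(-788811) = -1/788811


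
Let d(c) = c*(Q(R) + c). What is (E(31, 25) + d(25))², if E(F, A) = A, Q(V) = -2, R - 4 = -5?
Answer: 360000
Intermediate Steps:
R = -1 (R = 4 - 5 = -1)
d(c) = c*(-2 + c)
(E(31, 25) + d(25))² = (25 + 25*(-2 + 25))² = (25 + 25*23)² = (25 + 575)² = 600² = 360000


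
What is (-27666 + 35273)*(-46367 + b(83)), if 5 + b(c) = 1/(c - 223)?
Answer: -49385260167/140 ≈ -3.5275e+8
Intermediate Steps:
b(c) = -5 + 1/(-223 + c) (b(c) = -5 + 1/(c - 223) = -5 + 1/(-223 + c))
(-27666 + 35273)*(-46367 + b(83)) = (-27666 + 35273)*(-46367 + (1116 - 5*83)/(-223 + 83)) = 7607*(-46367 + (1116 - 415)/(-140)) = 7607*(-46367 - 1/140*701) = 7607*(-46367 - 701/140) = 7607*(-6492081/140) = -49385260167/140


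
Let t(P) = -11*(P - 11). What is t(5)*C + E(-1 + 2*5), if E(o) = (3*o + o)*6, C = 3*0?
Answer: 216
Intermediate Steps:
C = 0
t(P) = 121 - 11*P (t(P) = -11*(-11 + P) = 121 - 11*P)
E(o) = 24*o (E(o) = (4*o)*6 = 24*o)
t(5)*C + E(-1 + 2*5) = (121 - 11*5)*0 + 24*(-1 + 2*5) = (121 - 55)*0 + 24*(-1 + 10) = 66*0 + 24*9 = 0 + 216 = 216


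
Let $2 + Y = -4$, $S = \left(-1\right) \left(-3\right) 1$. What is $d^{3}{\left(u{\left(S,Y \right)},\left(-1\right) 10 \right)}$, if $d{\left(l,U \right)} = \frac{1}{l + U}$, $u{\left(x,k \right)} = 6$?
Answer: $- \frac{1}{64} \approx -0.015625$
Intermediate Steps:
$S = 3$ ($S = 3 \cdot 1 = 3$)
$Y = -6$ ($Y = -2 - 4 = -6$)
$d{\left(l,U \right)} = \frac{1}{U + l}$
$d^{3}{\left(u{\left(S,Y \right)},\left(-1\right) 10 \right)} = \left(\frac{1}{\left(-1\right) 10 + 6}\right)^{3} = \left(\frac{1}{-10 + 6}\right)^{3} = \left(\frac{1}{-4}\right)^{3} = \left(- \frac{1}{4}\right)^{3} = - \frac{1}{64}$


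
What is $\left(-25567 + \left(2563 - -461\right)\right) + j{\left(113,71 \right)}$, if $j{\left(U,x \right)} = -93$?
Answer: $-22636$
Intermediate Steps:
$\left(-25567 + \left(2563 - -461\right)\right) + j{\left(113,71 \right)} = \left(-25567 + \left(2563 - -461\right)\right) - 93 = \left(-25567 + \left(2563 + 461\right)\right) - 93 = \left(-25567 + 3024\right) - 93 = -22543 - 93 = -22636$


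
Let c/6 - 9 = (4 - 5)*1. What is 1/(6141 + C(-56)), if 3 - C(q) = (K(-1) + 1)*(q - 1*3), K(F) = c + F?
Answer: 1/8976 ≈ 0.00011141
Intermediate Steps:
c = 48 (c = 54 + 6*((4 - 5)*1) = 54 + 6*(-1*1) = 54 + 6*(-1) = 54 - 6 = 48)
K(F) = 48 + F
C(q) = 147 - 48*q (C(q) = 3 - ((48 - 1) + 1)*(q - 1*3) = 3 - (47 + 1)*(q - 3) = 3 - 48*(-3 + q) = 3 - (-144 + 48*q) = 3 + (144 - 48*q) = 147 - 48*q)
1/(6141 + C(-56)) = 1/(6141 + (147 - 48*(-56))) = 1/(6141 + (147 + 2688)) = 1/(6141 + 2835) = 1/8976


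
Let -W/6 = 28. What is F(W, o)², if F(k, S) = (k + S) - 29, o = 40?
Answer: 24649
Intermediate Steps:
W = -168 (W = -6*28 = -168)
F(k, S) = -29 + S + k (F(k, S) = (S + k) - 29 = -29 + S + k)
F(W, o)² = (-29 + 40 - 168)² = (-157)² = 24649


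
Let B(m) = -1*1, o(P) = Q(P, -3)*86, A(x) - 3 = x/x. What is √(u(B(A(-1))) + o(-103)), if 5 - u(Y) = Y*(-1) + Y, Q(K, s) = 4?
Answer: √349 ≈ 18.682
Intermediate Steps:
A(x) = 4 (A(x) = 3 + x/x = 3 + 1 = 4)
o(P) = 344 (o(P) = 4*86 = 344)
B(m) = -1
u(Y) = 5 (u(Y) = 5 - (Y*(-1) + Y) = 5 - (-Y + Y) = 5 - 1*0 = 5 + 0 = 5)
√(u(B(A(-1))) + o(-103)) = √(5 + 344) = √349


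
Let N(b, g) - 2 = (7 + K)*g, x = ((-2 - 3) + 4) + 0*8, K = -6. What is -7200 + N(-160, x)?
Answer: -7199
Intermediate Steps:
x = -1 (x = (-5 + 4) + 0 = -1 + 0 = -1)
N(b, g) = 2 + g (N(b, g) = 2 + (7 - 6)*g = 2 + 1*g = 2 + g)
-7200 + N(-160, x) = -7200 + (2 - 1) = -7200 + 1 = -7199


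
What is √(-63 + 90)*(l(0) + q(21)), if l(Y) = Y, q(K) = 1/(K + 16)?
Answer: 3*√3/37 ≈ 0.14044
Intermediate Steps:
q(K) = 1/(16 + K)
√(-63 + 90)*(l(0) + q(21)) = √(-63 + 90)*(0 + 1/(16 + 21)) = √27*(0 + 1/37) = (3*√3)*(0 + 1/37) = (3*√3)*(1/37) = 3*√3/37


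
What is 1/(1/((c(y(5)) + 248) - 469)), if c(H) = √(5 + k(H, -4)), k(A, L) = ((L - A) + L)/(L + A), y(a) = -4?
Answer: -221 + √22/2 ≈ -218.65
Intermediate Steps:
k(A, L) = (-A + 2*L)/(A + L)
c(H) = √(5 + (-8 - H)/(-4 + H)) (c(H) = √(5 + (-H + 2*(-4))/(H - 4)) = √(5 + (-H - 8)/(-4 + H)) = √(5 + (-8 - H)/(-4 + H)))
1/(1/((c(y(5)) + 248) - 469)) = 1/(1/((2*√((-7 - 4)/(-4 - 4)) + 248) - 469)) = 1/(1/((2*√(-11/(-8)) + 248) - 469)) = 1/(1/((2*√(-⅛*(-11)) + 248) - 469)) = 1/(1/((2*√(11/8) + 248) - 469)) = 1/(1/((2*(√22/4) + 248) - 469)) = 1/(1/((√22/2 + 248) - 469)) = 1/(1/((248 + √22/2) - 469)) = 1/(1/(-221 + √22/2)) = -221 + √22/2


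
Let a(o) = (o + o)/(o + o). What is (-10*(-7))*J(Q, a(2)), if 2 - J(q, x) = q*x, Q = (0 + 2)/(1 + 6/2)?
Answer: 105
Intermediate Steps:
Q = ½ (Q = 2/(1 + 6*(½)) = 2/(1 + 3) = 2/4 = 2*(¼) = ½ ≈ 0.50000)
a(o) = 1 (a(o) = (2*o)/((2*o)) = (2*o)*(1/(2*o)) = 1)
J(q, x) = 2 - q*x
(-10*(-7))*J(Q, a(2)) = (-10*(-7))*(2 - 1*½*1) = 70*(2 - ½) = 70*(3/2) = 105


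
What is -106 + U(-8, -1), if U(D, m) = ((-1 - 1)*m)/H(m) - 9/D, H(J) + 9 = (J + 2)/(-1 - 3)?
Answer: -31107/296 ≈ -105.09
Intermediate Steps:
H(J) = -19/2 - J/4 (H(J) = -9 + (J + 2)/(-1 - 3) = -9 + (2 + J)/(-4) = -9 + (2 + J)*(-1/4) = -9 + (-1/2 - J/4) = -19/2 - J/4)
U(D, m) = -9/D - 2*m/(-19/2 - m/4) (U(D, m) = ((-1 - 1)*m)/(-19/2 - m/4) - 9/D = (-2*m)/(-19/2 - m/4) - 9/D = -2*m/(-19/2 - m/4) - 9/D = -9/D - 2*m/(-19/2 - m/4))
-106 + U(-8, -1) = -106 + (-342 - 9*(-1) + 8*(-8)*(-1))/((-8)*(38 - 1)) = -106 - 1/8*(-342 + 9 + 64)/37 = -106 - 1/8*1/37*(-269) = -106 + 269/296 = -31107/296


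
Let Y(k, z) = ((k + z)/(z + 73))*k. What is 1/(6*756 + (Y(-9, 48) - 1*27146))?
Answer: -121/2736161 ≈ -4.4223e-5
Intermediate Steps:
Y(k, z) = k*(k + z)/(73 + z) (Y(k, z) = ((k + z)/(73 + z))*k = k*(k + z)/(73 + z))
1/(6*756 + (Y(-9, 48) - 1*27146)) = 1/(6*756 + (-9*(-9 + 48)/(73 + 48) - 1*27146)) = 1/(4536 + (-9*39/121 - 27146)) = 1/(4536 + (-9*1/121*39 - 27146)) = 1/(4536 + (-351/121 - 27146)) = 1/(4536 - 3285017/121) = 1/(-2736161/121) = -121/2736161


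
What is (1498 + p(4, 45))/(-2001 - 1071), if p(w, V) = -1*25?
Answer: -491/1024 ≈ -0.47949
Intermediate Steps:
p(w, V) = -25
(1498 + p(4, 45))/(-2001 - 1071) = (1498 - 25)/(-2001 - 1071) = 1473/(-3072) = 1473*(-1/3072) = -491/1024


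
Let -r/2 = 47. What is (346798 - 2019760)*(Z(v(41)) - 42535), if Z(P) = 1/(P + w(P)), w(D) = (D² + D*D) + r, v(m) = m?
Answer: 78488860295356/1103 ≈ 7.1159e+10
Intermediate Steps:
r = -94 (r = -2*47 = -94)
w(D) = -94 + 2*D² (w(D) = (D² + D*D) - 94 = (D² + D²) - 94 = 2*D² - 94 = -94 + 2*D²)
Z(P) = 1/(-94 + P + 2*P²) (Z(P) = 1/(P + (-94 + 2*P²)) = 1/(-94 + P + 2*P²))
(346798 - 2019760)*(Z(v(41)) - 42535) = (346798 - 2019760)*(1/(-94 + 41 + 2*41²) - 42535) = -1672962*(1/(-94 + 41 + 2*1681) - 42535) = -1672962*(1/(-94 + 41 + 3362) - 42535) = -1672962*(1/3309 - 42535) = -1672962*(-140748314/3309) = 78488860295356/1103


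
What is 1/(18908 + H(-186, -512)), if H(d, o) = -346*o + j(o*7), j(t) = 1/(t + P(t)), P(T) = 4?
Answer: 3580/701894799 ≈ 5.1005e-6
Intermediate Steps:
j(t) = 1/(4 + t) (j(t) = 1/(t + 4) = 1/(4 + t))
H(d, o) = 1/(4 + 7*o) - 346*o (H(d, o) = -346*o + 1/(4 + o*7) = -346*o + 1/(4 + 7*o) = 1/(4 + 7*o) - 346*o)
1/(18908 + H(-186, -512)) = 1/(18908 + (1 - 346*(-512)*(4 + 7*(-512)))/(4 + 7*(-512))) = 1/(18908 + (1 - 346*(-512)*(4 - 3584))/(4 - 3584)) = 1/(18908 + (1 - 346*(-512)*(-3580))/(-3580)) = 1/(18908 - (1 - 634204160)/3580) = 1/(18908 - 1/3580*(-634204159)) = 1/(18908 + 634204159/3580) = 1/(701894799/3580) = 3580/701894799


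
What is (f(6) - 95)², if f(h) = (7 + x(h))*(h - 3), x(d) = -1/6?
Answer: 22201/4 ≈ 5550.3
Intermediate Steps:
x(d) = -⅙ (x(d) = -1*⅙ = -⅙)
f(h) = -41/2 + 41*h/6 (f(h) = (7 - ⅙)*(h - 3) = 41*(-3 + h)/6 = -41/2 + 41*h/6)
(f(6) - 95)² = ((-41/2 + (41/6)*6) - 95)² = ((-41/2 + 41) - 95)² = (41/2 - 95)² = (-149/2)² = 22201/4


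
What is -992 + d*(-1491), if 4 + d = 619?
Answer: -917957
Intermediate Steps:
d = 615 (d = -4 + 619 = 615)
-992 + d*(-1491) = -992 + 615*(-1491) = -992 - 916965 = -917957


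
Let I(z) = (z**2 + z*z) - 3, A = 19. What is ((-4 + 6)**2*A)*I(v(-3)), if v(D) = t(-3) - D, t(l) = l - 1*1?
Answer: -76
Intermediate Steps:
t(l) = -1 + l (t(l) = l - 1 = -1 + l)
v(D) = -4 - D (v(D) = (-1 - 3) - D = -4 - D)
I(z) = -3 + 2*z**2 (I(z) = (z**2 + z**2) - 3 = 2*z**2 - 3 = -3 + 2*z**2)
((-4 + 6)**2*A)*I(v(-3)) = ((-4 + 6)**2*19)*(-3 + 2*(-4 - 1*(-3))**2) = (2**2*19)*(-3 + 2*(-4 + 3)**2) = (4*19)*(-3 + 2*(-1)**2) = 76*(-3 + 2*1) = 76*(-3 + 2) = 76*(-1) = -76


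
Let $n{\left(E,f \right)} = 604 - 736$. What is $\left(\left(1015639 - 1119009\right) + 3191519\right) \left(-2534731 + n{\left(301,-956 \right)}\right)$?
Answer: $-7828034638587$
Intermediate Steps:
$n{\left(E,f \right)} = -132$ ($n{\left(E,f \right)} = 604 - 736 = -132$)
$\left(\left(1015639 - 1119009\right) + 3191519\right) \left(-2534731 + n{\left(301,-956 \right)}\right) = \left(\left(1015639 - 1119009\right) + 3191519\right) \left(-2534731 - 132\right) = \left(\left(1015639 - 1119009\right) + 3191519\right) \left(-2534863\right) = \left(-103370 + 3191519\right) \left(-2534863\right) = 3088149 \left(-2534863\right) = -7828034638587$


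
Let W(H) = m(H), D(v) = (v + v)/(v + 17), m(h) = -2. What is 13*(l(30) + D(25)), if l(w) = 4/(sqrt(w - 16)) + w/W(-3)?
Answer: -3770/21 + 26*sqrt(14)/7 ≈ -165.63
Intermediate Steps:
D(v) = 2*v/(17 + v) (D(v) = (2*v)/(17 + v) = 2*v/(17 + v))
W(H) = -2
l(w) = 4/sqrt(-16 + w) - w/2 (l(w) = 4/(sqrt(w - 16)) + w/(-2) = 4/(sqrt(-16 + w)) + w*(-1/2) = 4/sqrt(-16 + w) - w/2)
13*(l(30) + D(25)) = 13*((4/sqrt(-16 + 30) - 1/2*30) + 2*25/(17 + 25)) = 13*((4/sqrt(14) - 15) + 2*25/42) = 13*((4*(sqrt(14)/14) - 15) + 2*25*(1/42)) = 13*((2*sqrt(14)/7 - 15) + 25/21) = 13*((-15 + 2*sqrt(14)/7) + 25/21) = 13*(-290/21 + 2*sqrt(14)/7) = -3770/21 + 26*sqrt(14)/7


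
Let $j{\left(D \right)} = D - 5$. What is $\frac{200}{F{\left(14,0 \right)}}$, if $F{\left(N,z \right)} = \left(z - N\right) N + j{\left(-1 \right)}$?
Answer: $- \frac{100}{101} \approx -0.9901$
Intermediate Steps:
$j{\left(D \right)} = -5 + D$ ($j{\left(D \right)} = D - 5 = -5 + D$)
$F{\left(N,z \right)} = -6 + N \left(z - N\right)$ ($F{\left(N,z \right)} = \left(z - N\right) N - 6 = N \left(z - N\right) - 6 = -6 + N \left(z - N\right)$)
$\frac{200}{F{\left(14,0 \right)}} = \frac{200}{-6 - 14^{2} + 14 \cdot 0} = \frac{200}{-6 - 196 + 0} = \frac{200}{-202} = 200 \left(- \frac{1}{202}\right) = - \frac{100}{101}$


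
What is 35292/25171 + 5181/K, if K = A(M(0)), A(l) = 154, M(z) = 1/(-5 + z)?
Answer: 12349629/352394 ≈ 35.045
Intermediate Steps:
K = 154
35292/25171 + 5181/K = 35292/25171 + 5181/154 = 35292*(1/25171) + 5181*(1/154) = 35292/25171 + 471/14 = 12349629/352394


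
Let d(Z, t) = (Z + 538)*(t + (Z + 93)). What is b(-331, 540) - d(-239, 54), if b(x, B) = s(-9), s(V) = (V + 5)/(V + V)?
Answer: 247574/9 ≈ 27508.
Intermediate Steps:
s(V) = (5 + V)/(2*V) (s(V) = (5 + V)/((2*V)) = (5 + V)*(1/(2*V)) = (5 + V)/(2*V))
b(x, B) = 2/9 (b(x, B) = (½)*(5 - 9)/(-9) = (½)*(-⅑)*(-4) = 2/9)
d(Z, t) = (538 + Z)*(93 + Z + t) (d(Z, t) = (538 + Z)*(t + (93 + Z)) = (538 + Z)*(93 + Z + t))
b(-331, 540) - d(-239, 54) = 2/9 - (50034 + (-239)² + 538*54 + 631*(-239) - 239*54) = 2/9 - (50034 + 57121 + 29052 - 150809 - 12906) = 2/9 - 1*(-27508) = 2/9 + 27508 = 247574/9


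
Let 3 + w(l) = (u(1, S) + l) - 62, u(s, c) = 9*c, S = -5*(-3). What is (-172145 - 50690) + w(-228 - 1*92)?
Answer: -223085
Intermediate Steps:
S = 15
w(l) = 70 + l (w(l) = -3 + ((9*15 + l) - 62) = -3 + ((135 + l) - 62) = -3 + (73 + l) = 70 + l)
(-172145 - 50690) + w(-228 - 1*92) = (-172145 - 50690) + (70 + (-228 - 1*92)) = -222835 + (70 + (-228 - 92)) = -222835 + (70 - 320) = -222835 - 250 = -223085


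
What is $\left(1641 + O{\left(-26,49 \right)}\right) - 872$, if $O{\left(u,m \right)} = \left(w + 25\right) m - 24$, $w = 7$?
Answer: $2313$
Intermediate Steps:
$O{\left(u,m \right)} = -24 + 32 m$ ($O{\left(u,m \right)} = \left(7 + 25\right) m - 24 = 32 m - 24 = -24 + 32 m$)
$\left(1641 + O{\left(-26,49 \right)}\right) - 872 = \left(1641 + \left(-24 + 32 \cdot 49\right)\right) - 872 = \left(1641 + \left(-24 + 1568\right)\right) - 872 = \left(1641 + 1544\right) - 872 = 3185 - 872 = 2313$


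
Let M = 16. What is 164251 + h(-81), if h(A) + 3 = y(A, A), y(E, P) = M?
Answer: 164264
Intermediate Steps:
y(E, P) = 16
h(A) = 13 (h(A) = -3 + 16 = 13)
164251 + h(-81) = 164251 + 13 = 164264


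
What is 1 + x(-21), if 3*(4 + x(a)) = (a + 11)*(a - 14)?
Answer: 341/3 ≈ 113.67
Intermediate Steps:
x(a) = -4 + (-14 + a)*(11 + a)/3 (x(a) = -4 + ((a + 11)*(a - 14))/3 = -4 + ((11 + a)*(-14 + a))/3 = -4 + ((-14 + a)*(11 + a))/3 = -4 + (-14 + a)*(11 + a)/3)
1 + x(-21) = 1 + (-166/3 - 1*(-21) + (⅓)*(-21)²) = 1 + (-166/3 + 21 + (⅓)*441) = 1 + (-166/3 + 21 + 147) = 1 + 338/3 = 341/3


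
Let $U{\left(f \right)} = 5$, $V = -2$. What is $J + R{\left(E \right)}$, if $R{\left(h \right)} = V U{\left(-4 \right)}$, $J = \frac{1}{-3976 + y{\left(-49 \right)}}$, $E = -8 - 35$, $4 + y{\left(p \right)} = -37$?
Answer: $- \frac{40171}{4017} \approx -10.0$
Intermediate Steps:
$y{\left(p \right)} = -41$ ($y{\left(p \right)} = -4 - 37 = -41$)
$E = -43$ ($E = -8 - 35 = -43$)
$J = - \frac{1}{4017}$ ($J = \frac{1}{-3976 - 41} = \frac{1}{-4017} = - \frac{1}{4017} \approx -0.00024894$)
$R{\left(h \right)} = -10$ ($R{\left(h \right)} = \left(-2\right) 5 = -10$)
$J + R{\left(E \right)} = - \frac{1}{4017} - 10 = - \frac{40171}{4017}$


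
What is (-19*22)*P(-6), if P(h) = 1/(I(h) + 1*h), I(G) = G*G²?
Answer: 209/111 ≈ 1.8829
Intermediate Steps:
I(G) = G³
P(h) = 1/(h + h³) (P(h) = 1/(h³ + 1*h) = 1/(h³ + h) = 1/(h + h³))
(-19*22)*P(-6) = (-19*22)/(-6 + (-6)³) = -418/(-6 - 216) = -418/(-222) = -418*(-1/222) = 209/111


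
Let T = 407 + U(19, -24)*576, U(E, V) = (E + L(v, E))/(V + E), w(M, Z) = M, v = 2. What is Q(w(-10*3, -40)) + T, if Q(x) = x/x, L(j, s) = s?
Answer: -19848/5 ≈ -3969.6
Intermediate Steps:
Q(x) = 1
U(E, V) = 2*E/(E + V) (U(E, V) = (E + E)/(V + E) = (2*E)/(E + V) = 2*E/(E + V))
T = -19853/5 (T = 407 + (2*19/(19 - 24))*576 = 407 + (2*19/(-5))*576 = 407 + (2*19*(-⅕))*576 = 407 - 38/5*576 = 407 - 21888/5 = -19853/5 ≈ -3970.6)
Q(w(-10*3, -40)) + T = 1 - 19853/5 = -19848/5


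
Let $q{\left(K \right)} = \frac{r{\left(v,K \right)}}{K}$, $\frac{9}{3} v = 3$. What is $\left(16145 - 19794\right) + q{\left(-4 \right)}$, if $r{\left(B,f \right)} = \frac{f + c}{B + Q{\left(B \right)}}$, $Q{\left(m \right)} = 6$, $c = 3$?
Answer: $- \frac{102171}{28} \approx -3649.0$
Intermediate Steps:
$v = 1$ ($v = \frac{1}{3} \cdot 3 = 1$)
$r{\left(B,f \right)} = \frac{3 + f}{6 + B}$ ($r{\left(B,f \right)} = \frac{f + 3}{B + 6} = \frac{3 + f}{6 + B}$)
$q{\left(K \right)} = \frac{\frac{3}{7} + \frac{K}{7}}{K}$ ($q{\left(K \right)} = \frac{\frac{1}{6 + 1} \left(3 + K\right)}{K} = \frac{\frac{1}{7} \left(3 + K\right)}{K} = \frac{\frac{3}{7} + \frac{K}{7}}{K}$)
$\left(16145 - 19794\right) + q{\left(-4 \right)} = \left(16145 - 19794\right) + \frac{3 - 4}{7 \left(-4\right)} = -3649 + \frac{1}{7} \left(- \frac{1}{4}\right) \left(-1\right) = -3649 + \frac{1}{28} = - \frac{102171}{28}$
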